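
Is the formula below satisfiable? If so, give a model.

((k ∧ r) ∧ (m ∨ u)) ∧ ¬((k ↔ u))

r = True; u = False; m = True; k = True

  (k ∧ r) ∧ (m ∨ u) = True
    k ∧ r = True
    m ∨ u = True
  ¬((k ↔ u)) = True
    k ↔ u = False
Both conjuncts True, so the formula holds.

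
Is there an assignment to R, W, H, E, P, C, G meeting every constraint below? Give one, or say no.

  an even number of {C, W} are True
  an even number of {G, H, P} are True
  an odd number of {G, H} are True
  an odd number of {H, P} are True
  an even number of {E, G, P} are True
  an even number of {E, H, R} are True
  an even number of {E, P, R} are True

UNSATISFIABLE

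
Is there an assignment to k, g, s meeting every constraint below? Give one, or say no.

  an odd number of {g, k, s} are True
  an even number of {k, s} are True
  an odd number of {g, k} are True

k: False, g: True, s: False

{g, k, s}: 1 true → odd ✓
{k, s}: 0 true → even ✓
{g, k}: 1 true → odd ✓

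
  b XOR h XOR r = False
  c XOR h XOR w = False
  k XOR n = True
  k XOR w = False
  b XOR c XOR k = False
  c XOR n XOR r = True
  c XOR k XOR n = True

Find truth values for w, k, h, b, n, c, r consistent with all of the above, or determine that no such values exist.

w = False, k = False, h = False, b = False, n = True, c = False, r = False

b XOR h XOR r = F XOR F XOR F = False ✓
c XOR h XOR w = F XOR F XOR F = False ✓
k XOR n = F XOR T = True ✓
k XOR w = F XOR F = False ✓
b XOR c XOR k = F XOR F XOR F = False ✓
c XOR n XOR r = F XOR T XOR F = True ✓
c XOR k XOR n = F XOR F XOR T = True ✓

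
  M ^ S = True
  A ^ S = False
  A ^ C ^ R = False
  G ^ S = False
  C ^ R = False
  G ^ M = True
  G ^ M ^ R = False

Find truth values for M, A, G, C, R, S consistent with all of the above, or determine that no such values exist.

M=T, A=F, G=F, C=T, R=T, S=F

M ^ S = T ^ F = True ✓
A ^ S = F ^ F = False ✓
A ^ C ^ R = F ^ T ^ T = False ✓
G ^ S = F ^ F = False ✓
C ^ R = T ^ T = False ✓
G ^ M = F ^ T = True ✓
G ^ M ^ R = F ^ T ^ T = False ✓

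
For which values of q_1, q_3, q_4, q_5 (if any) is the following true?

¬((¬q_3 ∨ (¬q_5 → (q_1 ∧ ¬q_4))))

q_1 = True, q_3 = True, q_4 = True, q_5 = False

  ¬((¬q_3 ∨ (¬q_5 → (q_1 ∧ ¬q_4)))) = True
    ¬q_3 ∨ (¬q_5 → (q_1 ∧ ¬q_4)) = False
      ¬q_3 = False
      ¬q_5 → (q_1 ∧ ¬q_4) = False
        ¬q_5 = True
        q_1 ∧ ¬q_4 = False
          ¬q_4 = False
The formula evaluates to True.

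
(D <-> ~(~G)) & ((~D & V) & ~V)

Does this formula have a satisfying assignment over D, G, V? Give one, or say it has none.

UNSATISFIABLE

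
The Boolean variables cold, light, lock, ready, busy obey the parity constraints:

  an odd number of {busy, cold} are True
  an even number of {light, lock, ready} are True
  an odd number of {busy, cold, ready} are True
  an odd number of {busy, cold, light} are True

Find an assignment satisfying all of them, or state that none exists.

cold = False, light = False, lock = False, ready = False, busy = True

{busy, cold}: 1 true → odd ✓
{light, lock, ready}: 0 true → even ✓
{busy, cold, ready}: 1 true → odd ✓
{busy, cold, light}: 1 true → odd ✓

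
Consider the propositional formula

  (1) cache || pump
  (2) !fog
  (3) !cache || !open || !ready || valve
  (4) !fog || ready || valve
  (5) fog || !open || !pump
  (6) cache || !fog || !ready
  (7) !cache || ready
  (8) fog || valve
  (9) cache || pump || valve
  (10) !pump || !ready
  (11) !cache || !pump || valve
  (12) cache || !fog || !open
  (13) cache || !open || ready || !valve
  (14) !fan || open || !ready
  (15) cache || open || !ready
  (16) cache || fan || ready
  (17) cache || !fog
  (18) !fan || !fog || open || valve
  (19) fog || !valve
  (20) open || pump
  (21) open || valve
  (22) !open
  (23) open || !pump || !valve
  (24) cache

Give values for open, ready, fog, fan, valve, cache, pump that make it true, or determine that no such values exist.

The formula is unsatisfiable.

Case fog = True:
  Clause (!fog) is falsified — contradiction.
Case fog = False:
  (fog || valve) forces valve = True.
  Clause (fog || !valve) is falsified — contradiction.
Both cases fail, so the formula is unsatisfiable.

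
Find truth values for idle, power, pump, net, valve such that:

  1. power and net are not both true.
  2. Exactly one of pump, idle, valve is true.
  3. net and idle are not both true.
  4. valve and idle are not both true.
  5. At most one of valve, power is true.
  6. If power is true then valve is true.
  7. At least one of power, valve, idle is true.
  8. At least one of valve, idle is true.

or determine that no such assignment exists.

idle=F, power=F, pump=F, net=F, valve=T

  (1) power=F, net=F — not both ✓
  (2) {pump, idle, valve}: 1 true — exactly one ✓
  (3) net=F, idle=F — not both ✓
  (4) valve=T, idle=F — not both ✓
  (5) {valve, power}: 1 true — at most one ✓
  (6) power=F ⇒ valve: vacuous ✓
  (7) {power, valve, idle}: 1 true — at least one ✓
  (8) {valve, idle}: 1 true — at least one ✓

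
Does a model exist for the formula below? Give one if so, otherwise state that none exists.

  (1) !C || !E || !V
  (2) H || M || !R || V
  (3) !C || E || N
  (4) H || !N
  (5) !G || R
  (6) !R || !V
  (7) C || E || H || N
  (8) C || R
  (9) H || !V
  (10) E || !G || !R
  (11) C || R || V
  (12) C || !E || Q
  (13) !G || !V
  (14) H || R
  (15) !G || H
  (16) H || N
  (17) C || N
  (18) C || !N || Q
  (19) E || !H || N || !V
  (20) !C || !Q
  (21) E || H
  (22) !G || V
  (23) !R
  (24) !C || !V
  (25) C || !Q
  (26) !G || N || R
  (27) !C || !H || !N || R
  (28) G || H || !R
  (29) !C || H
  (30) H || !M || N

E: True, Q: False, V: False, N: False, G: False, C: True, H: True, R: False, M: True

Unit clause (!R) forces R = False.
In (!G || R) only !G is left, so G = False.
In (C || R) only C is left, so C = True.
In (H || R) only H is left, so H = True.
In (!C || !Q) only !Q is left, so Q = False.
In (!C || !V) only !V is left, so V = False.
In (!C || !H || !N || R) only !N is left, so N = False.
In (!C || E || N) only E is left, so E = True.
Set M = True.
All clauses satisfied.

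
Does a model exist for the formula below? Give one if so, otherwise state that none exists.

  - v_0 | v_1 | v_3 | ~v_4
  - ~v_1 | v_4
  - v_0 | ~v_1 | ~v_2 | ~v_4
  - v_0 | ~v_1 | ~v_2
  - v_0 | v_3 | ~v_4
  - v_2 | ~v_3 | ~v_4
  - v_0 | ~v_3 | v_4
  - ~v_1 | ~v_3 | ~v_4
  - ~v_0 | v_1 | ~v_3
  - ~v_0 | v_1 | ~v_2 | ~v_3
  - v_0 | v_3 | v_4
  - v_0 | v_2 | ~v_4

Set v_0 = True.
Set v_1 = False.
  then (~v_0 | v_1 | ~v_3) forces v_3 = False.
Set v_2 = False.
Set v_4 = True.
All clauses satisfied.

v_0 = True; v_1 = False; v_2 = False; v_3 = False; v_4 = True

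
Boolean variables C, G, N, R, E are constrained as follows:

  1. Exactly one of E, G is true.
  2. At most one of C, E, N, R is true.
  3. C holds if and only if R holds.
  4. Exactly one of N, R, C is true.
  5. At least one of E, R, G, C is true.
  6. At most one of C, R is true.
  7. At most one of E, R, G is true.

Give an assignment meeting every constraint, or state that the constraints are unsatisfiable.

C: False, G: True, N: True, R: False, E: False

  (1) {E, G}: 1 true — exactly one ✓
  (2) {C, E, N, R}: 1 true — at most one ✓
  (3) C=F, R=F — same ✓
  (4) {N, R, C}: 1 true — exactly one ✓
  (5) {E, R, G, C}: 1 true — at least one ✓
  (6) {C, R}: 0 true — at most one ✓
  (7) {E, R, G}: 1 true — at most one ✓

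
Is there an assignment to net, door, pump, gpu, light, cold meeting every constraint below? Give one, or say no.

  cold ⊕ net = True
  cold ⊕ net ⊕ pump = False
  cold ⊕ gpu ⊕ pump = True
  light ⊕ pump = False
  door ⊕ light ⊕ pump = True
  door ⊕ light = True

Adding constraints 1, 2, 5, 6 mod 2: every variable appears an even number of times on the left, so the left side is 0.
But the right sides sum to 1 (mod 2). 0 ≠ 1 — the system is inconsistent.

Unsatisfiable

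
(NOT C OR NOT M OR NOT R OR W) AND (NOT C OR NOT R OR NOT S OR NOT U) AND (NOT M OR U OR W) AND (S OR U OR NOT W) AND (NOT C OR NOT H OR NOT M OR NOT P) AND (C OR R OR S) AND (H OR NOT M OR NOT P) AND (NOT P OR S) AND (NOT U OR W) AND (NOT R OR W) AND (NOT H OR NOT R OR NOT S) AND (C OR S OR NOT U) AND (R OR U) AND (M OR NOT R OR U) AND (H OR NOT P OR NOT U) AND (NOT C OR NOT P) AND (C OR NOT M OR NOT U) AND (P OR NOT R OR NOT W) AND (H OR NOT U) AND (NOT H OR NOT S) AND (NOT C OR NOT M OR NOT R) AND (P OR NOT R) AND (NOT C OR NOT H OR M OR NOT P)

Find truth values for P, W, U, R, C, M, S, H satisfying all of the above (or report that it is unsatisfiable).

Set P = False.
  then (P OR NOT R) forces R = False.
  then (R OR U) forces U = True.
  then (H OR NOT U) forces H = True.
  then (NOT H OR NOT S) forces S = False.
  then (C OR R OR S) forces C = True.
  then (NOT U OR W) forces W = True.
Set M = True.
All clauses satisfied.

P = False; W = True; U = True; R = False; C = True; M = True; S = False; H = True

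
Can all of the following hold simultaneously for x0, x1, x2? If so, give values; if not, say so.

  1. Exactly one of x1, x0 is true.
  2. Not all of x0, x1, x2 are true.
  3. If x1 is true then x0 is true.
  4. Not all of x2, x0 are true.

x0: True, x1: False, x2: False

  (1) {x1, x0}: 1 true — exactly one ✓
  (2) {x0, x1, x2}: 1/3 true — not all ✓
  (3) x1=F ⇒ x0: vacuous ✓
  (4) {x2, x0}: 1/2 true — not all ✓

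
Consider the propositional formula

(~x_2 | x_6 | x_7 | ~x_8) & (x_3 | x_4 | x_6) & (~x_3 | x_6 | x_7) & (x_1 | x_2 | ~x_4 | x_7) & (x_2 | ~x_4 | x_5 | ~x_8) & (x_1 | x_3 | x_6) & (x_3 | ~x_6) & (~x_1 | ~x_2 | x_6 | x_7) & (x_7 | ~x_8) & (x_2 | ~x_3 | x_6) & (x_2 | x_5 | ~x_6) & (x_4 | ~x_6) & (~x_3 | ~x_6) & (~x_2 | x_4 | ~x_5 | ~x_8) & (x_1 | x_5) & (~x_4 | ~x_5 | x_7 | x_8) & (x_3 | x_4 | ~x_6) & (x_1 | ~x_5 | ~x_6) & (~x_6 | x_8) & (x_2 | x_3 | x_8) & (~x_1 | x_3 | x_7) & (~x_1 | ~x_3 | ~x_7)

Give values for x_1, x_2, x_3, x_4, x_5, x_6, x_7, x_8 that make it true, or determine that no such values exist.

x_1: False, x_2: True, x_3: True, x_4: True, x_5: True, x_6: False, x_7: True, x_8: True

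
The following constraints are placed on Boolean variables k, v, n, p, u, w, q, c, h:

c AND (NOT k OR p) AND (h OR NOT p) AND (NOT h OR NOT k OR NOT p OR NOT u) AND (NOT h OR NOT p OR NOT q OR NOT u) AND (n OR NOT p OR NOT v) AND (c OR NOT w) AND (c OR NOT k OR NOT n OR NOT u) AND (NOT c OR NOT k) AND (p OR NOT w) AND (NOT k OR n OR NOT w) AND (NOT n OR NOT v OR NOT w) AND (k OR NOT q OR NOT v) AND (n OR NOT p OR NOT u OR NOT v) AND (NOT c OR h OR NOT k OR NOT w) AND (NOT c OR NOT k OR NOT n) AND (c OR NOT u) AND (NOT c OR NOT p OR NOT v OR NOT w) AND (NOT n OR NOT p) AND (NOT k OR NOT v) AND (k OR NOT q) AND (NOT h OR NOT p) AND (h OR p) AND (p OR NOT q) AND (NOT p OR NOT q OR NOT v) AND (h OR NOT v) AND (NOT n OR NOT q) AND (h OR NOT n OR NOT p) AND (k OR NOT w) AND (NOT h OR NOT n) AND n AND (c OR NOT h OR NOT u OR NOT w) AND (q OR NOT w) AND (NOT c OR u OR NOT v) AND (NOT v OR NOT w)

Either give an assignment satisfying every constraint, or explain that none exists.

UNSATISFIABLE

Case n = True:
  (c) forces c = True.
  (NOT c OR NOT k) forces k = False.
  (NOT n OR NOT p) forces p = False.
  (p OR NOT w) forces w = False.
  (k OR NOT q) forces q = False.
  (h OR p) forces h = True.
  Clause (NOT h OR NOT n) is falsified — contradiction.
Case n = False:
  Clause (n) is falsified — contradiction.
Both cases fail, so the formula is unsatisfiable.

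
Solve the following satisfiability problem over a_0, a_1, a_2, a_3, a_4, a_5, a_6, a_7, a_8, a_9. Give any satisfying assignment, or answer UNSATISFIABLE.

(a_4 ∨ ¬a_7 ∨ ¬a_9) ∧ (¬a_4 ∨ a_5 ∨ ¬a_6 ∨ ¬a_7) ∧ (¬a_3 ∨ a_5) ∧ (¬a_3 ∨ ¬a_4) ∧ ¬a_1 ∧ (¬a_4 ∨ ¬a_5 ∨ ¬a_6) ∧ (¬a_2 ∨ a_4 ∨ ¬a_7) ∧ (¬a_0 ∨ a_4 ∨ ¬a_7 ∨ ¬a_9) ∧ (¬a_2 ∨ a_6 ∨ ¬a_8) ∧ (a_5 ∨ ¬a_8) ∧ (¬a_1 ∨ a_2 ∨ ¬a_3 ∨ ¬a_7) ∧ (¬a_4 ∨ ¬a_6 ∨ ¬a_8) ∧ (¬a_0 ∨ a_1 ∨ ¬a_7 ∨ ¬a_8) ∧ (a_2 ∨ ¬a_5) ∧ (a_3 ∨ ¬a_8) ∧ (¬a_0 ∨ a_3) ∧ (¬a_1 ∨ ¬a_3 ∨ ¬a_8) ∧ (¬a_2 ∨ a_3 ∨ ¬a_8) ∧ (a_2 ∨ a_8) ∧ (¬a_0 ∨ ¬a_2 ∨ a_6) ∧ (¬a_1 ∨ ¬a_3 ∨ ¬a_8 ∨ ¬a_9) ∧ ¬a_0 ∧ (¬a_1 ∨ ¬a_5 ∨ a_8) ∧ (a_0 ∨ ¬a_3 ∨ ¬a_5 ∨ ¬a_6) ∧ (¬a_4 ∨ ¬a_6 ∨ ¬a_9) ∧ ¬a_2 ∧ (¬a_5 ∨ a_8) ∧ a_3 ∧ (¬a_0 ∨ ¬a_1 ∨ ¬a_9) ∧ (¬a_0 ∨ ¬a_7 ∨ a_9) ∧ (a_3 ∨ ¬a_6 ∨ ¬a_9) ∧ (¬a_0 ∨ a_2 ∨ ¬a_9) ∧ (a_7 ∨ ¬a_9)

Unsatisfiable — no assignment works.

Case a_2 = True:
  Clause (¬a_2) is falsified — contradiction.
Case a_2 = False:
  (¬a_1) forces a_1 = False.
  (a_2 ∨ ¬a_5) forces a_5 = False.
  (¬a_3 ∨ a_5) forces a_3 = False.
  Clause (a_3) is falsified — contradiction.
Both cases fail, so the formula is unsatisfiable.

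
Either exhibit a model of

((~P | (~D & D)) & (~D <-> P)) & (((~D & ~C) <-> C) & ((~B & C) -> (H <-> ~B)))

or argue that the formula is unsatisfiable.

H: False, C: False, P: False, B: True, D: True

  (~P | (~D & D)) & (~D <-> P) = True
    ~P | (~D & D) = True
      ~P = True
      ~D & D = False
        ~D = False
    ~D <-> P = True
      ~D = False
  ((~D & ~C) <-> C) & ((~B & C) -> (H <-> ~B)) = True
    (~D & ~C) <-> C = True
      ~D & ~C = False
        ~D = False
        ~C = True
    (~B & C) -> (H <-> ~B) = True
      ~B & C = False
        ~B = False
      H <-> ~B = True
        ~B = False
Both conjuncts True, so the formula holds.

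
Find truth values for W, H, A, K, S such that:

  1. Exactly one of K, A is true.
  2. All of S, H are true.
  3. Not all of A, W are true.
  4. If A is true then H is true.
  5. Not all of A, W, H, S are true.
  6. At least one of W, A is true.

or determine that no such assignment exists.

W = True, H = True, A = False, K = True, S = True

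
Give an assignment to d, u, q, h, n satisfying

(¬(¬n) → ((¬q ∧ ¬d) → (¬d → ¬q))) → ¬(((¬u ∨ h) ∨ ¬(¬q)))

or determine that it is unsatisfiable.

d = True, u = True, q = False, h = False, n = True

  (¬(¬n) → ((¬q ∧ ¬d) → (¬d → ¬q))) → ¬(((¬u ∨ h) ∨ ¬(¬q))) = True
    ¬(¬n) → ((¬q ∧ ¬d) → (¬d → ¬q)) = True
      ¬(¬n) = True
        ¬n = False
      (¬q ∧ ¬d) → (¬d → ¬q) = True
        ¬q ∧ ¬d = False
          ¬q = True
          ¬d = False
        ¬d → ¬q = True
          ¬d = False
          ¬q = True
    ¬(((¬u ∨ h) ∨ ¬(¬q))) = True
      (¬u ∨ h) ∨ ¬(¬q) = False
        ¬u ∨ h = False
          ¬u = False
        ¬(¬q) = False
          ¬q = True
The formula evaluates to True.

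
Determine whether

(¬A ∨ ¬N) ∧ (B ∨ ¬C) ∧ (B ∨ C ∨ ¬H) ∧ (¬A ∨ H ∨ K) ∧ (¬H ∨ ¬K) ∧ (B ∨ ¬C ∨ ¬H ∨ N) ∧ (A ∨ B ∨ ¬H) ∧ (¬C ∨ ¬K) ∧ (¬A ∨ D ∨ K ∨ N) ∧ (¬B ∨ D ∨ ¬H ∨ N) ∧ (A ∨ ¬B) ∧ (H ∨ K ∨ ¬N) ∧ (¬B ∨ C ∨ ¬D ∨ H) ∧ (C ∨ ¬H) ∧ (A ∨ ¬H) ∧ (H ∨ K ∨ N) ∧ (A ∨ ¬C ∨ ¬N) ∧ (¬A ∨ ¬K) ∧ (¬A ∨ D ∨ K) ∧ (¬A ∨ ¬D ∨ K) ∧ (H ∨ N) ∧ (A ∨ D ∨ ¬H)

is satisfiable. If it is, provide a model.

B = False, N = True, H = False, C = False, D = False, A = False, K = True

Set B = False.
  then (B ∨ ¬C) forces C = False.
  then (B ∨ C ∨ ¬H) forces H = False.
  then (H ∨ N) forces N = True.
  then (¬A ∨ ¬N) forces A = False.
  then (H ∨ K ∨ ¬N) forces K = True.
Set D = False.
All clauses satisfied.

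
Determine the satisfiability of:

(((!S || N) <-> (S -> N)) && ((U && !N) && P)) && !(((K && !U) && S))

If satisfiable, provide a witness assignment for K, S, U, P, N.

K = False, S = False, U = True, P = True, N = False

  ((!S || N) <-> (S -> N)) && ((U && !N) && P) = True
    (!S || N) <-> (S -> N) = True
      !S || N = True
        !S = True
      S -> N = True
    (U && !N) && P = True
      U && !N = True
        !N = True
  !(((K && !U) && S)) = True
    (K && !U) && S = False
      K && !U = False
        !U = False
Both conjuncts True, so the formula holds.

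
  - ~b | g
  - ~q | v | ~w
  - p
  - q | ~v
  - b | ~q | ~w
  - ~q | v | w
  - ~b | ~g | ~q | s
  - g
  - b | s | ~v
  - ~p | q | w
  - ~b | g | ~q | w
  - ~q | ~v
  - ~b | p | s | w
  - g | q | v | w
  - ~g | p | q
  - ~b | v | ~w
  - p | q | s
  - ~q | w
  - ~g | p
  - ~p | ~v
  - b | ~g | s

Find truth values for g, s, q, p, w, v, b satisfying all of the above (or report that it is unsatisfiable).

g = True, s = True, q = False, p = True, w = True, v = False, b = False

Unit clause (p) forces p = True.
Unit clause (g) forces g = True.
In (~p | ~v) only ~v is left, so v = False.
Set s = True.
Try q = True:
  (~q | v | ~w) forces w = False.
  clause (~q | v | w) is falsified — backtrack.
So q = False.
  then (~p | q | w) forces w = True.
  then (~b | v | ~w) forces b = False.
All clauses satisfied.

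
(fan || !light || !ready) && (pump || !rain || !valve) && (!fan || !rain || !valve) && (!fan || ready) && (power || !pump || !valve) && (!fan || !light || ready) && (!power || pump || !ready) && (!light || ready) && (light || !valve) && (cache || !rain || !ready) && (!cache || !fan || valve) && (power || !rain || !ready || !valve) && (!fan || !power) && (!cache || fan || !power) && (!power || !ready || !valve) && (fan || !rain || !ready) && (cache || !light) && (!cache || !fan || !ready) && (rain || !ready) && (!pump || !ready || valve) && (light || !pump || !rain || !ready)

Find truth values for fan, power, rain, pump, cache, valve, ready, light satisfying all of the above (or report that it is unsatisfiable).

fan = False, power = False, rain = True, pump = False, cache = False, valve = False, ready = False, light = False

Try fan = True:
  (!fan || ready) forces ready = True.
  (!fan || !power) forces power = False.
  (!cache || !fan || !ready) forces cache = False.
  (cache || !rain || !ready) forces rain = False.
  clause (rain || !ready) is falsified — backtrack.
So fan = False.
Set power = False.
Set rain = True.
  then (fan || !rain || !ready) forces ready = False.
  then (!light || ready) forces light = False.
  then (light || !valve) forces valve = False.
Set pump = False.
Set cache = False.
All clauses satisfied.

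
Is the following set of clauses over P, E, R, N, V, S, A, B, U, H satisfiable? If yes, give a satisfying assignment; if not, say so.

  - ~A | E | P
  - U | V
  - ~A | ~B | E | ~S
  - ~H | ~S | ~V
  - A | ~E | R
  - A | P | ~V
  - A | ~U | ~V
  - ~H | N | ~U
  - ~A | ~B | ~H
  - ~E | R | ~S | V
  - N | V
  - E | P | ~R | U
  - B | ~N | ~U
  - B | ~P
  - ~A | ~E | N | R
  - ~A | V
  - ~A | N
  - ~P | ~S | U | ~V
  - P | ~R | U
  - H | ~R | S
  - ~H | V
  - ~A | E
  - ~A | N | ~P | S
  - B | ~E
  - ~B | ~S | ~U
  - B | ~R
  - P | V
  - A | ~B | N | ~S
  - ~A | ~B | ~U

Set P = True.
  then (B | ~P) forces B = True.
Set E = False.
  then (~A | E) forces A = False.
Set R = False.
Set N = True.
Set V = False.
  then (U | V) forces U = True.
  then (~H | V) forces H = False.
  then (~B | ~S | ~U) forces S = False.
All clauses satisfied.

P = True, E = False, R = False, N = True, V = False, S = False, A = False, B = True, U = True, H = False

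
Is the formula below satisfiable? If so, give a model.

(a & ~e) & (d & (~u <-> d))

e = False; d = True; a = True; u = False

  a & ~e = True
    ~e = True
  d & (~u <-> d) = True
    ~u <-> d = True
      ~u = True
Both conjuncts True, so the formula holds.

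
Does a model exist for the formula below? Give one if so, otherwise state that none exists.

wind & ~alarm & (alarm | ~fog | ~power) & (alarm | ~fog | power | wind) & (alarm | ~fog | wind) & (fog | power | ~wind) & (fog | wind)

fog = True; alarm = False; power = False; wind = True

Unit clause (wind) forces wind = True.
Unit clause (~alarm) forces alarm = False.
Set fog = True.
  then (alarm | ~fog | ~power) forces power = False.
All clauses satisfied.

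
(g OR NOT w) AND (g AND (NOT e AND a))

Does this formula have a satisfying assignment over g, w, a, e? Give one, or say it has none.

g = True; w = False; a = True; e = False

  g OR NOT w = True
    NOT w = True
  g AND (NOT e AND a) = True
    NOT e AND a = True
      NOT e = True
Both conjuncts True, so the formula holds.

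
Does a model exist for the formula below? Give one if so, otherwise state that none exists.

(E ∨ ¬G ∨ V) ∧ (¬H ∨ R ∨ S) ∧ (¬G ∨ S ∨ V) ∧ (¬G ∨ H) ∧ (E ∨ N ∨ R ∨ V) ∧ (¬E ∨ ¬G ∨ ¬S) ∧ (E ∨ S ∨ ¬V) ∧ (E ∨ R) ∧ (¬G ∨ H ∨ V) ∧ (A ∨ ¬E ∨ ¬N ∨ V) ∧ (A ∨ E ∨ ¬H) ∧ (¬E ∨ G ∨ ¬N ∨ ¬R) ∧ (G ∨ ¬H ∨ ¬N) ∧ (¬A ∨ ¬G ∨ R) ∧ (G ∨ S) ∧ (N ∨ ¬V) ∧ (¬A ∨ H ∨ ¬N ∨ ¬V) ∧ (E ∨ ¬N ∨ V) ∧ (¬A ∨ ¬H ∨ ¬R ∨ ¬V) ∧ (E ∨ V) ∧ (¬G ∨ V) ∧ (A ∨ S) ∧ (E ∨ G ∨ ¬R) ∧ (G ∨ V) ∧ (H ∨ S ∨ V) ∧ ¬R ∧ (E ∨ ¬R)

Unit clause (¬R) forces R = False.
In (E ∨ R) only E is left, so E = True.
Try G = True:
  (¬G ∨ H) forces H = True.
  (¬H ∨ R ∨ S) forces S = True.
  clause (¬E ∨ ¬G ∨ ¬S) is falsified — backtrack.
So G = False.
  then (G ∨ S) forces S = True.
  then (G ∨ V) forces V = True.
  then (N ∨ ¬V) forces N = True.
  then (G ∨ ¬H ∨ ¬N) forces H = False.
  then (¬A ∨ H ∨ ¬N ∨ ¬V) forces A = False.
All clauses satisfied.

G = False, E = True, A = False, N = True, V = True, H = False, R = False, S = True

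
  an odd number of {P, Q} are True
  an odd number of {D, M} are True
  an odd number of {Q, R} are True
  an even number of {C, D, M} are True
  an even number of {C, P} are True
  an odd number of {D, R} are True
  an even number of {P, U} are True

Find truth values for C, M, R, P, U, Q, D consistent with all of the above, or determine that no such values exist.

C = True, M = True, R = True, P = True, U = True, Q = False, D = False

{P, Q}: 1 true → odd ✓
{D, M}: 1 true → odd ✓
{Q, R}: 1 true → odd ✓
{C, D, M}: 2 true → even ✓
{C, P}: 2 true → even ✓
{D, R}: 1 true → odd ✓
{P, U}: 2 true → even ✓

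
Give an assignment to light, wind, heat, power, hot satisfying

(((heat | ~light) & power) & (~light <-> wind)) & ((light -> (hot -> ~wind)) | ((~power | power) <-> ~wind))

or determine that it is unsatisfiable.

light=F, wind=T, heat=F, power=T, hot=T

  ((heat | ~light) & power) & (~light <-> wind) = True
    (heat | ~light) & power = True
      heat | ~light = True
        ~light = True
    ~light <-> wind = True
      ~light = True
  (light -> (hot -> ~wind)) | ((~power | power) <-> ~wind) = True
    light -> (hot -> ~wind) = True
      hot -> ~wind = False
        ~wind = False
    (~power | power) <-> ~wind = False
      ~power | power = True
        ~power = False
      ~wind = False
Both conjuncts True, so the formula holds.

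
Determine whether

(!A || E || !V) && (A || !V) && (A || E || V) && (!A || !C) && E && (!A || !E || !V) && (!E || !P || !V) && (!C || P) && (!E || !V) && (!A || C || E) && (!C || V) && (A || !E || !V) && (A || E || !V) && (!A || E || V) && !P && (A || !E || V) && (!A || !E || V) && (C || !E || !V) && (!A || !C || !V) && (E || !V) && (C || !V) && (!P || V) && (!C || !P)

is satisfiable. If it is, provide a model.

UNSATISFIABLE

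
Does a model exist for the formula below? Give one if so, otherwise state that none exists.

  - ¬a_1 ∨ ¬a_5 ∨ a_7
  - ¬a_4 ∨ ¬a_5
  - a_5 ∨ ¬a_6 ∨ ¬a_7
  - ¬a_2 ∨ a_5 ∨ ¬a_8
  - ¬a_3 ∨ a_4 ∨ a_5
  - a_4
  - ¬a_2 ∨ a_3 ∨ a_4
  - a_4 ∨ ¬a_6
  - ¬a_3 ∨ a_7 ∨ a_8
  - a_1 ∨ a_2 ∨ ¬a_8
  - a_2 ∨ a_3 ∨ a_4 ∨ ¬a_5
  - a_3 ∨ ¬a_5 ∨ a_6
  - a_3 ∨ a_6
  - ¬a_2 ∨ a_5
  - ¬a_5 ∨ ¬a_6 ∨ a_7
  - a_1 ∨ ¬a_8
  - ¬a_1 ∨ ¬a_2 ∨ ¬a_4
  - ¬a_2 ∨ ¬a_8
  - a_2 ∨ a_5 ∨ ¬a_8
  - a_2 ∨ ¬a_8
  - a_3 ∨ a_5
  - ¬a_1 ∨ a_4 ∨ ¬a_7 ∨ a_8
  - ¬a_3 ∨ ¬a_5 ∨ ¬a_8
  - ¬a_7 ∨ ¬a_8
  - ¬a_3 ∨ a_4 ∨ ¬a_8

a_1: False, a_2: False, a_3: True, a_4: True, a_5: False, a_6: False, a_7: True, a_8: False

Unit clause (a_4) forces a_4 = True.
In (¬a_4 ∨ ¬a_5) only ¬a_5 is left, so a_5 = False.
In (¬a_2 ∨ a_5) only ¬a_2 is left, so a_2 = False.
In (a_2 ∨ a_5 ∨ ¬a_8) only ¬a_8 is left, so a_8 = False.
In (a_3 ∨ a_5) only a_3 is left, so a_3 = True.
In (¬a_3 ∨ a_7 ∨ a_8) only a_7 is left, so a_7 = True.
In (a_5 ∨ ¬a_6 ∨ ¬a_7) only ¬a_6 is left, so a_6 = False.
Set a_1 = False.
All clauses satisfied.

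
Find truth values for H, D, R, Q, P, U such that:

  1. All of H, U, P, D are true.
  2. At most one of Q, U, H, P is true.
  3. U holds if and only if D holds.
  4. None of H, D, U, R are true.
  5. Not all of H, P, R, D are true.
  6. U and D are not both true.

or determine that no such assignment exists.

UNSATISFIABLE

Case H = True:
  Constraint (4) is violated (H=T) — contradiction.
Case H = False:
  Constraint (1) is violated (H=F) — contradiction.
Both cases fail — unsatisfiable.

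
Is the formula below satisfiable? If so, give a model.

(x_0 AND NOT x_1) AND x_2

x_0=T, x_1=F, x_2=T

  x_0 AND NOT x_1 = True
    NOT x_1 = True
Both conjuncts True, so the formula holds.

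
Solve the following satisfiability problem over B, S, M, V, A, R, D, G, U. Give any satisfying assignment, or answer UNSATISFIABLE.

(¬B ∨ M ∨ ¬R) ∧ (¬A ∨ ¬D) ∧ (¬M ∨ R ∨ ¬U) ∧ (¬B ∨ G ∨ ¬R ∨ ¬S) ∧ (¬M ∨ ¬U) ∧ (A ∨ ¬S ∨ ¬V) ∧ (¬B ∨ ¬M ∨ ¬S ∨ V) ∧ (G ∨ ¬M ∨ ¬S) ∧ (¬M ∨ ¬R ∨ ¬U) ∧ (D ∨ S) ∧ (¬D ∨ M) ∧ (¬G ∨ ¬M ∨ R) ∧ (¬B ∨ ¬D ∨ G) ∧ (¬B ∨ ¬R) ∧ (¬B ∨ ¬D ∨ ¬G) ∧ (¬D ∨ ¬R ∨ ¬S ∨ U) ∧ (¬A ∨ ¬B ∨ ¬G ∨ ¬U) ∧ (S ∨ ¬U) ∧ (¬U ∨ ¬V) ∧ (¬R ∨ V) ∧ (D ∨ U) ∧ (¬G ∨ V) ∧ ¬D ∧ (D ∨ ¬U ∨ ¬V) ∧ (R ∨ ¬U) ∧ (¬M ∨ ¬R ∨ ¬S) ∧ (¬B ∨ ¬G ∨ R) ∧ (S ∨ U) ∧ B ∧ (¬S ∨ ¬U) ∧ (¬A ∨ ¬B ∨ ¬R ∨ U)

Case D = True:
  Clause (¬D) is falsified — contradiction.
Case D = False:
  (D ∨ S) forces S = True.
  (D ∨ U) forces U = True.
  Clause (¬S ∨ ¬U) is falsified — contradiction.
Both cases fail, so the formula is unsatisfiable.

Unsatisfiable — no assignment works.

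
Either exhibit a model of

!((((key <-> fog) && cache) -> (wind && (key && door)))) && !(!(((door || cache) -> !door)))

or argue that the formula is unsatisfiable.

fog=F, wind=T, key=F, door=F, cache=T

  !((((key <-> fog) && cache) -> (wind && (key && door)))) = True
    ((key <-> fog) && cache) -> (wind && (key && door)) = False
      (key <-> fog) && cache = True
        key <-> fog = True
      wind && (key && door) = False
        key && door = False
  !(!(((door || cache) -> !door))) = True
    !(((door || cache) -> !door)) = False
      (door || cache) -> !door = True
        door || cache = True
        !door = True
Both conjuncts True, so the formula holds.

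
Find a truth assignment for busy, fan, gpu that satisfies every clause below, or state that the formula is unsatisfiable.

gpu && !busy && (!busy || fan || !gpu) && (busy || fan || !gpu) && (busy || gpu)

busy = False; fan = True; gpu = True

Unit clause (gpu) forces gpu = True.
Unit clause (!busy) forces busy = False.
In (busy || fan || !gpu) only fan is left, so fan = True.
All clauses satisfied.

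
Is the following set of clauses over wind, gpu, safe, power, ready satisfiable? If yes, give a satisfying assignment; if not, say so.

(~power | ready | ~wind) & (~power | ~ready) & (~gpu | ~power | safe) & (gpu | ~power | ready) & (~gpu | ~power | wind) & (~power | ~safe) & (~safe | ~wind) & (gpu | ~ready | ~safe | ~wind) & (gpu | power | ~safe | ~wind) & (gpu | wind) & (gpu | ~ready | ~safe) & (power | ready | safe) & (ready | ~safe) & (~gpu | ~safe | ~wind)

wind: False, gpu: True, safe: False, power: False, ready: True

Set wind = False.
  then (gpu | wind) forces gpu = True.
  then (~gpu | ~power | wind) forces power = False.
Set safe = False.
  then (power | ready | safe) forces ready = True.
All clauses satisfied.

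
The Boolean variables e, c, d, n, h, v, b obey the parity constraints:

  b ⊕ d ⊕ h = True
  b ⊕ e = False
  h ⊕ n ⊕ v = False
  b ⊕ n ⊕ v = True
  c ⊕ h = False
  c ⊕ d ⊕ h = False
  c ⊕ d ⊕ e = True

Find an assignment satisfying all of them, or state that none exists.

e: False; c: True; d: False; n: True; h: True; v: False; b: False

b ⊕ d ⊕ h = F ⊕ F ⊕ T = True ✓
b ⊕ e = F ⊕ F = False ✓
h ⊕ n ⊕ v = T ⊕ T ⊕ F = False ✓
b ⊕ n ⊕ v = F ⊕ T ⊕ F = True ✓
c ⊕ h = T ⊕ T = False ✓
c ⊕ d ⊕ h = T ⊕ F ⊕ T = False ✓
c ⊕ d ⊕ e = T ⊕ F ⊕ F = True ✓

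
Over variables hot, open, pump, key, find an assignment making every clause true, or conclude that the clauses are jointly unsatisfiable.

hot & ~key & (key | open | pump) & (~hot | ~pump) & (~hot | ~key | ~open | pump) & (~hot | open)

hot = True, open = True, pump = False, key = False

Unit clause (hot) forces hot = True.
Unit clause (~key) forces key = False.
In (~hot | ~pump) only ~pump is left, so pump = False.
In (~hot | open) only open is left, so open = True.
Check each clause:
  (hot): hot holds.
  (~key): ~key holds.
  (key | open | pump): open holds.
  (~hot | ~pump): ~pump holds.
  (~hot | ~key | ~open | pump): ~key holds.
  (~hot | open): open holds.
All clauses satisfied.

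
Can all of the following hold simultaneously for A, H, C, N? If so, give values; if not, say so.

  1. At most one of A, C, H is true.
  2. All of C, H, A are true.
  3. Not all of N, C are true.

Case A = True:
  (1) with A=T forces C = False.
  Constraint (2) is violated (C=F) — contradiction.
Case A = False:
  Constraint (2) is violated (A=F) — contradiction.
Both cases fail — unsatisfiable.

No satisfying assignment exists.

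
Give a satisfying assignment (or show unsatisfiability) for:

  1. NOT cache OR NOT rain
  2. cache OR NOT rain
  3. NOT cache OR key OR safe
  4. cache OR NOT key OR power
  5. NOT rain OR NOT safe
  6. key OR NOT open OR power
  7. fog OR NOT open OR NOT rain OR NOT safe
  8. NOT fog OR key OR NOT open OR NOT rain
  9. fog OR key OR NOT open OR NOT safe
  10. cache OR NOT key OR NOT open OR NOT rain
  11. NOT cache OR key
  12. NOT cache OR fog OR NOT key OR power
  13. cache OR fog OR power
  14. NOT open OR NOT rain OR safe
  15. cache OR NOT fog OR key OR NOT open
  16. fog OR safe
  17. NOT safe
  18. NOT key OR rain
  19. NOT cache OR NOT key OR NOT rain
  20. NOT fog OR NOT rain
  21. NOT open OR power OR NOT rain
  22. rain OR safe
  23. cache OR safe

Unsatisfiable — no assignment works.

Case safe = True:
  Clause (NOT safe) is falsified — contradiction.
Case safe = False:
  (fog OR safe) forces fog = True.
  (NOT fog OR NOT rain) forces rain = False.
  Clause (rain OR safe) is falsified — contradiction.
Both cases fail, so the formula is unsatisfiable.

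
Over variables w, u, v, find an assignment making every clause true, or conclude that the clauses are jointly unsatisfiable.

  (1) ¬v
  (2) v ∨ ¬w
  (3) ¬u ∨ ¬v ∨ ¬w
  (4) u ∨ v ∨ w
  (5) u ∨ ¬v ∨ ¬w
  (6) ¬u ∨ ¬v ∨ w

w = False; u = True; v = False

Unit clause (¬v) forces v = False.
In (v ∨ ¬w) only ¬w is left, so w = False.
In (u ∨ v ∨ w) only u is left, so u = True.
All clauses satisfied.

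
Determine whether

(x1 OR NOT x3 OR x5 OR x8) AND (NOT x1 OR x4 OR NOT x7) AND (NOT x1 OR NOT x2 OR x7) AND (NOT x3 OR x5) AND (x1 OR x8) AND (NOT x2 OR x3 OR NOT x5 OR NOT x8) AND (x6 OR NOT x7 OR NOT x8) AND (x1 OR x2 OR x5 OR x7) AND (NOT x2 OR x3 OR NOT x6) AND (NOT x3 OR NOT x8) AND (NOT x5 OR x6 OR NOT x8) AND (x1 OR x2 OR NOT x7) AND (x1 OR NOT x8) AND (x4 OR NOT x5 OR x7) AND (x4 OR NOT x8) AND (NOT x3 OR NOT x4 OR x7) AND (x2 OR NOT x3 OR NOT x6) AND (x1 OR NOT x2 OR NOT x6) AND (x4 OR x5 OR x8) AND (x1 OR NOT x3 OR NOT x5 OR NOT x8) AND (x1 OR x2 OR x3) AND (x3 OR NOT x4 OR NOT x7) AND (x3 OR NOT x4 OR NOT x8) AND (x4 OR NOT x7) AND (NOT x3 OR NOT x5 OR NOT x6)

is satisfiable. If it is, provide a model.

Try x1 = False:
  (x1 OR x8) forces x8 = True.
  clause (x1 OR NOT x8) is falsified — backtrack.
So x1 = True.
Set x2 = False.
Set x3 = False.
Try x4 = False:
  (NOT x1 OR x4 OR NOT x7) forces x7 = False.
  (x4 OR NOT x5 OR x7) forces x5 = False.
  (x4 OR NOT x8) forces x8 = False.
  clause (x4 OR x5 OR x8) is falsified — backtrack.
So x4 = True.
  then (x3 OR NOT x4 OR NOT x7) forces x7 = False.
  then (x3 OR NOT x4 OR NOT x8) forces x8 = False.
Set x5 = False.
Set x6 = True.
All clauses satisfied.

x1 = True; x2 = False; x3 = False; x4 = True; x5 = False; x6 = True; x7 = False; x8 = False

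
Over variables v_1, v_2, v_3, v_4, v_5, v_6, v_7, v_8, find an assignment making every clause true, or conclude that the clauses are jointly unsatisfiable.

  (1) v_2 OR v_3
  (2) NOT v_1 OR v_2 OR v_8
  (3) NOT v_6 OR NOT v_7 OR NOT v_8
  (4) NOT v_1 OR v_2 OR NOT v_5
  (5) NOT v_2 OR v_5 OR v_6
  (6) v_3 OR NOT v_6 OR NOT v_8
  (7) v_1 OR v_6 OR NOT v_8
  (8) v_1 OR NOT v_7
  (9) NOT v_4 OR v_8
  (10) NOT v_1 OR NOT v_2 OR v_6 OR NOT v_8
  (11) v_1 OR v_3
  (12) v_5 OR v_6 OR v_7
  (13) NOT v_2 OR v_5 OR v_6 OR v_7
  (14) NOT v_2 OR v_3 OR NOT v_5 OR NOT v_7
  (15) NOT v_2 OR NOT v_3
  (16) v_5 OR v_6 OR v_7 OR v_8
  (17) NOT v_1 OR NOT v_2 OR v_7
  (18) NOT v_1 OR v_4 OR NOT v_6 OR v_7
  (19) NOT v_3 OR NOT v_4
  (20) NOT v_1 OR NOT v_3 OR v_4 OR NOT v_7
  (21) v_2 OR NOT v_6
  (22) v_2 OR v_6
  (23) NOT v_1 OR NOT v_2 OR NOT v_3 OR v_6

Set v_1 = True.
Set v_2 = True.
  then (NOT v_2 OR NOT v_3) forces v_3 = False.
  then (NOT v_1 OR NOT v_2 OR v_7) forces v_7 = True.
  then (NOT v_2 OR v_3 OR NOT v_5 OR NOT v_7) forces v_5 = False.
  then (NOT v_2 OR v_5 OR v_6) forces v_6 = True.
  then (v_3 OR NOT v_6 OR NOT v_8) forces v_8 = False.
  then (NOT v_4 OR v_8) forces v_4 = False.
All clauses satisfied.

v_1=T, v_2=T, v_3=F, v_4=F, v_5=F, v_6=T, v_7=T, v_8=F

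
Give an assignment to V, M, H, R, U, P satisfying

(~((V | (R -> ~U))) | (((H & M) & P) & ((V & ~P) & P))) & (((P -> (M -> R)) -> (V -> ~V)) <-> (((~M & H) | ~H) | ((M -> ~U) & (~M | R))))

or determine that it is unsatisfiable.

V=F; M=F; H=T; R=T; U=T; P=T

  ~((V | (R -> ~U))) | (((H & M) & P) & ((V & ~P) & P)) = True
    ~((V | (R -> ~U))) = True
      V | (R -> ~U) = False
        R -> ~U = False
          ~U = False
    ((H & M) & P) & ((V & ~P) & P) = False
      (H & M) & P = False
        H & M = False
      (V & ~P) & P = False
        V & ~P = False
          ~P = False
  ((P -> (M -> R)) -> (V -> ~V)) <-> (((~M & H) | ~H) | ((M -> ~U) & (~M | R))) = True
    (P -> (M -> R)) -> (V -> ~V) = True
      P -> (M -> R) = True
        M -> R = True
      V -> ~V = True
        ~V = True
    ((~M & H) | ~H) | ((M -> ~U) & (~M | R)) = True
      (~M & H) | ~H = True
        ~M & H = True
          ~M = True
        ~H = False
      (M -> ~U) & (~M | R) = True
        M -> ~U = True
          ~U = False
        ~M | R = True
          ~M = True
Both conjuncts True, so the formula holds.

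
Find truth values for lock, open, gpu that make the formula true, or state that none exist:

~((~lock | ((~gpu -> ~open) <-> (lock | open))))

lock=T, open=T, gpu=F

  ~((~lock | ((~gpu -> ~open) <-> (lock | open)))) = True
    ~lock | ((~gpu -> ~open) <-> (lock | open)) = False
      ~lock = False
      (~gpu -> ~open) <-> (lock | open) = False
        ~gpu -> ~open = False
          ~gpu = True
          ~open = False
        lock | open = True
The formula evaluates to True.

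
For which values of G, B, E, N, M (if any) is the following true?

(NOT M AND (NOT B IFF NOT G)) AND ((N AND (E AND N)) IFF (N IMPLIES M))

G: True, B: True, E: False, N: True, M: False

  NOT M AND (NOT B IFF NOT G) = True
    NOT M = True
    NOT B IFF NOT G = True
      NOT B = False
      NOT G = False
  (N AND (E AND N)) IFF (N IMPLIES M) = True
    N AND (E AND N) = False
      E AND N = False
    N IMPLIES M = False
Both conjuncts True, so the formula holds.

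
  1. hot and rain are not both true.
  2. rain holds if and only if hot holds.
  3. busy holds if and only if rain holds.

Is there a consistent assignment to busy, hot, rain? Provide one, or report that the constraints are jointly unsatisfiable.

busy = False, hot = False, rain = False

  (1) hot=F, rain=F — not both ✓
  (2) rain=F, hot=F — same ✓
  (3) busy=F, rain=F — same ✓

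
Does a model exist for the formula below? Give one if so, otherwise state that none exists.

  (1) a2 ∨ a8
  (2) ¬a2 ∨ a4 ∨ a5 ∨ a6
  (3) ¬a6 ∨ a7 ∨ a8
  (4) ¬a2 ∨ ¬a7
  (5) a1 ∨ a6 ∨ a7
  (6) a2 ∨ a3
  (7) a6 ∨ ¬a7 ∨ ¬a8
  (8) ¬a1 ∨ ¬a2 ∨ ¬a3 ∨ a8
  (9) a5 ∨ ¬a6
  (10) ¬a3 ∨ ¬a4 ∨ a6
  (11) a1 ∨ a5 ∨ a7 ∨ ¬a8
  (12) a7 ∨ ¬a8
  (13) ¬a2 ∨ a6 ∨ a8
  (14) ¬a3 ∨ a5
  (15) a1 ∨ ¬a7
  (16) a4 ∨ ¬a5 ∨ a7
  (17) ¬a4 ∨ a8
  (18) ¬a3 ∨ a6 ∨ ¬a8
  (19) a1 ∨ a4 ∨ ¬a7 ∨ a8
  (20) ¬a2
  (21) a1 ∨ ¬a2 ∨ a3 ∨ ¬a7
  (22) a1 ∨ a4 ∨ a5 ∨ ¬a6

Unit clause (¬a2) forces a2 = False.
In (a2 ∨ a8) only a8 is left, so a8 = True.
In (a2 ∨ a3) only a3 is left, so a3 = True.
In (a7 ∨ ¬a8) only a7 is left, so a7 = True.
In (¬a3 ∨ a5) only a5 is left, so a5 = True.
In (a1 ∨ ¬a7) only a1 is left, so a1 = True.
In (¬a3 ∨ a6 ∨ ¬a8) only a6 is left, so a6 = True.
Set a4 = True.
All clauses satisfied.

a1 = True, a2 = False, a3 = True, a4 = True, a5 = True, a6 = True, a7 = True, a8 = True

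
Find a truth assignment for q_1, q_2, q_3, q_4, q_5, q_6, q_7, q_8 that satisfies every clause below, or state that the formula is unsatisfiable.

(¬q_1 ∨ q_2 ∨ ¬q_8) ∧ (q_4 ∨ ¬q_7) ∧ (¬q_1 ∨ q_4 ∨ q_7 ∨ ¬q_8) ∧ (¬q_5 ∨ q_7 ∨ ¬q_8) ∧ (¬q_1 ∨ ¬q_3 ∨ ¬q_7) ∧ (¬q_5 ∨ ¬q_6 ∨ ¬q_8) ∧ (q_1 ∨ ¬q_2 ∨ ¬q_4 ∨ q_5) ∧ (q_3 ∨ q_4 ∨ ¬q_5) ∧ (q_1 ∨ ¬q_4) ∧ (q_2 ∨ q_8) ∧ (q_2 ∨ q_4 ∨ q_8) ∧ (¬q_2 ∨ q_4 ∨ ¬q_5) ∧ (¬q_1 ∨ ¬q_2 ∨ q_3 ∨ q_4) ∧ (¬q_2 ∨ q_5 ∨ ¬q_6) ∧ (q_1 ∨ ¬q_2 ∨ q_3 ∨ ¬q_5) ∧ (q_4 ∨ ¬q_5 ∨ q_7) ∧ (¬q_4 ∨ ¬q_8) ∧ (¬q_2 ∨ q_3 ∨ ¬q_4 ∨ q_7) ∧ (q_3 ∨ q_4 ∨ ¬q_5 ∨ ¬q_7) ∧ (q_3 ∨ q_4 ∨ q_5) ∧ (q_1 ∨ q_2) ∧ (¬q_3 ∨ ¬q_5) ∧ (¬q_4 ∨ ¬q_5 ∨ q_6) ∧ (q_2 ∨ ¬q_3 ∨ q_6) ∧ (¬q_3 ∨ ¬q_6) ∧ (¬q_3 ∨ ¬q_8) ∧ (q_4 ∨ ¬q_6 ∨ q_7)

Set q_1 = False.
  then (q_1 ∨ ¬q_4) forces q_4 = False.
  then (q_1 ∨ q_2) forces q_2 = True.
  then (q_4 ∨ ¬q_7) forces q_7 = False.
  then (¬q_2 ∨ q_4 ∨ ¬q_5) forces q_5 = False.
  then (¬q_2 ∨ q_5 ∨ ¬q_6) forces q_6 = False.
  then (q_3 ∨ q_4 ∨ q_5) forces q_3 = True.
  then (¬q_3 ∨ ¬q_8) forces q_8 = False.
All clauses satisfied.

q_1 = False; q_2 = True; q_3 = True; q_4 = False; q_5 = False; q_6 = False; q_7 = False; q_8 = False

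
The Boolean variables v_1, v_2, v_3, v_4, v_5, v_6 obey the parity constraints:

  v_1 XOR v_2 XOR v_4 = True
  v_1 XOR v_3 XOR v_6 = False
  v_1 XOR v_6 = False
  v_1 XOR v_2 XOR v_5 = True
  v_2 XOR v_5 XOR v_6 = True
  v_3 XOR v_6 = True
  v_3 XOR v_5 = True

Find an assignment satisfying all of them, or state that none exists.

v_1 = True, v_2 = True, v_3 = False, v_4 = True, v_5 = True, v_6 = True

v_1 XOR v_2 XOR v_4 = T XOR T XOR T = True ✓
v_1 XOR v_3 XOR v_6 = T XOR F XOR T = False ✓
v_1 XOR v_6 = T XOR T = False ✓
v_1 XOR v_2 XOR v_5 = T XOR T XOR T = True ✓
v_2 XOR v_5 XOR v_6 = T XOR T XOR T = True ✓
v_3 XOR v_6 = F XOR T = True ✓
v_3 XOR v_5 = F XOR T = True ✓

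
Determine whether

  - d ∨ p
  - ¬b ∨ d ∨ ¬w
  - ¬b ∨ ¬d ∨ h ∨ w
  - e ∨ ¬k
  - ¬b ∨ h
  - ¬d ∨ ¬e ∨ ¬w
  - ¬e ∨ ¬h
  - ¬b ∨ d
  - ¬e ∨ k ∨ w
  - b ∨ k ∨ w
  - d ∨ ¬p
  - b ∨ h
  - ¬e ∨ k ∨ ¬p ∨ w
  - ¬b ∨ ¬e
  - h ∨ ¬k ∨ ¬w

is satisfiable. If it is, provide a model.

Set h = True.
  then (¬e ∨ ¬h) forces e = False.
  then (e ∨ ¬k) forces k = False.
Set w = True.
Set p = False.
  then (d ∨ p) forces d = True.
Set b = True.
All clauses satisfied.

h: True, w: True, k: False, p: False, e: False, b: True, d: True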